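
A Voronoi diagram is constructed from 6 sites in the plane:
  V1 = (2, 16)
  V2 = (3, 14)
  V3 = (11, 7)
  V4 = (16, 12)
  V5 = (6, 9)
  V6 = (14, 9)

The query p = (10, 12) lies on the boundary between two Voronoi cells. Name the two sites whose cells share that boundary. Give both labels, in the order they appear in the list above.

Squared distances from p to each site:
|pV1|² = (10−2)² + (12−16)² = 64 + 16 = 80
|pV2|² = (10−3)² + (12−14)² = 49 + 4 = 53
|pV3|² = (10−11)² + (12−7)² = 1 + 25 = 26
|pV4|² = (10−16)² + (12−12)² = 36 + 0 = 36
|pV5|² = (10−6)² + (12−9)² = 16 + 9 = 25
|pV6|² = (10−14)² + (12−9)² = 16 + 9 = 25
p is equidistant from V5 and V6 (both at squared distance 25), and every other site is strictly farther — so p lies on the V5–V6 Voronoi edge.

V5 and V6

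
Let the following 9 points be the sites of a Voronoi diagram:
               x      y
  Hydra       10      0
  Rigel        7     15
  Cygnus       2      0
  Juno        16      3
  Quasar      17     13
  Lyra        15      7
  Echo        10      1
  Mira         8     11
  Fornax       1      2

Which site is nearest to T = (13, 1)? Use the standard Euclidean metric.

Echo

Since √ is increasing, it suffices to compare squared distances:
d²(T, Hydra) = 9 + 1 = 10
d²(T, Rigel) = 36 + 196 = 232
d²(T, Cygnus) = 121 + 1 = 122
d²(T, Juno) = 9 + 4 = 13
d²(T, Quasar) = 16 + 144 = 160
d²(T, Lyra) = 4 + 36 = 40
d²(T, Echo) = 9 + 0 = 9
d²(T, Mira) = 25 + 100 = 125
d²(T, Fornax) = 144 + 1 = 145
Minimum is at Echo.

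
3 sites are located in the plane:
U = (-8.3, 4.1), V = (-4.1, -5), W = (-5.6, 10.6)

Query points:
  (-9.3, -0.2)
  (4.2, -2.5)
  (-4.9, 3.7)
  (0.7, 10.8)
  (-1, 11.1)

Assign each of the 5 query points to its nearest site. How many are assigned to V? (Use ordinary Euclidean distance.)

(-9.3, -0.2) — d² to each: U:19.49, V:50.08, W:130.33 → nearest is U
(4.2, -2.5) — d² to each: U:199.81, V:75.14, W:267.65 → nearest is V
(-4.9, 3.7) — d² to each: U:11.72, V:76.33, W:48.1 → nearest is U
(0.7, 10.8) — d² to each: U:125.89, V:272.68, W:39.73 → nearest is W
(-1, 11.1) — d² to each: U:102.29, V:268.82, W:21.41 → nearest is W
1 of the 5 points has V as nearest.

1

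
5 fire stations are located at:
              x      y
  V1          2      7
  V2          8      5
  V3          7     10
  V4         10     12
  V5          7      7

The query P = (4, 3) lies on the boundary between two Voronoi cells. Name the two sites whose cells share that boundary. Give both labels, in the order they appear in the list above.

Squared distances from P to each site:
|PV1|² = (4−2)² + (3−7)² = 4 + 16 = 20
|PV2|² = (4−8)² + (3−5)² = 16 + 4 = 20
|PV3|² = (4−7)² + (3−10)² = 9 + 49 = 58
|PV4|² = (4−10)² + (3−12)² = 36 + 81 = 117
|PV5|² = (4−7)² + (3−7)² = 9 + 16 = 25
P is equidistant from V1 and V2 (both at squared distance 20), and every other site is strictly farther — so P lies on the V1–V2 Voronoi edge.

V1 and V2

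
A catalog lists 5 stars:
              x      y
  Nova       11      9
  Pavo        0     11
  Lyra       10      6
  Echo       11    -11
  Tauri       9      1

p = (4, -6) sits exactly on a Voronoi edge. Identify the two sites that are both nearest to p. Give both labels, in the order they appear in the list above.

Echo and Tauri

Squared distances from p to each site:
d²(p, Nova) = 49 + 225 = 274
d²(p, Pavo) = 16 + 289 = 305
d²(p, Lyra) = 36 + 144 = 180
d²(p, Echo) = 49 + 25 = 74
d²(p, Tauri) = 25 + 49 = 74
p is equidistant from Echo and Tauri (both at squared distance 74), and every other site is strictly farther — so p lies on the Echo–Tauri Voronoi edge.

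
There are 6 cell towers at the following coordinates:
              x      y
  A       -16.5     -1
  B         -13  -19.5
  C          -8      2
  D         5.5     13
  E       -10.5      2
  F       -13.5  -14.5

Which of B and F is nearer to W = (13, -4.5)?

Compare squared distances:
|WB|² = (13−(-13))² + (-4.5−(-19.5))² = 676 + 225 = 901
|WF|² = (13−(-13.5))² + (-4.5−(-14.5))² = 702.25 + 100 = 802.25
901 > 802.25, so F is closer.

F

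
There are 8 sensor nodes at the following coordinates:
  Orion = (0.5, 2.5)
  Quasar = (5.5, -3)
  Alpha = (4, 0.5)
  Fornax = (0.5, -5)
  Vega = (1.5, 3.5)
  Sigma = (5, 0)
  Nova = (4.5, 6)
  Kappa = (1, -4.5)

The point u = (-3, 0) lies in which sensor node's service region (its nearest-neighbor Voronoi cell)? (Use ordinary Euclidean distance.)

Orion

Since √ is increasing, it suffices to compare squared distances:
d²(u, Orion) = 12.25 + 6.25 = 18.5
d²(u, Quasar) = 72.25 + 9 = 81.25
d²(u, Alpha) = 49 + 0.25 = 49.25
d²(u, Fornax) = 12.25 + 25 = 37.25
d²(u, Vega) = 20.25 + 12.25 = 32.5
d²(u, Sigma) = 64 + 0 = 64
d²(u, Nova) = 56.25 + 36 = 92.25
d²(u, Kappa) = 16 + 20.25 = 36.25
The smallest is to Orion, so u lies in the Voronoi region of Orion.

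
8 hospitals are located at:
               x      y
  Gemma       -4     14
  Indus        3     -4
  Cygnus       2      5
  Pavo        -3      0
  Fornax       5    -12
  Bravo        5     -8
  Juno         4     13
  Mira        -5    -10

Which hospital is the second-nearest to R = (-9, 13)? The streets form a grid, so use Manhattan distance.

d(R, Gemma) = 5 + 1 = 6
d(R, Indus) = 12 + 17 = 29
d(R, Cygnus) = 11 + 8 = 19
d(R, Pavo) = 6 + 13 = 19
d(R, Fornax) = 14 + 25 = 39
d(R, Bravo) = 14 + 21 = 35
d(R, Juno) = 13 + 0 = 13
d(R, Mira) = 4 + 23 = 27
Sorted ascending: Gemma, Juno, Cygnus, … — the second-nearest is Juno.

Juno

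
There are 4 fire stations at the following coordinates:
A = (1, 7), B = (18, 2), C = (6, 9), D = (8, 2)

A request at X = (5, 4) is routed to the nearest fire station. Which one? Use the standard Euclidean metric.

D

Since √ is increasing, it suffices to compare squared distances:
|XA|² = 16 + 9 = 25
|XB|² = 169 + 4 = 173
|XC|² = 1 + 25 = 26
|XD|² = 9 + 4 = 13
The smallest is to D, so X lies in the Voronoi region of D.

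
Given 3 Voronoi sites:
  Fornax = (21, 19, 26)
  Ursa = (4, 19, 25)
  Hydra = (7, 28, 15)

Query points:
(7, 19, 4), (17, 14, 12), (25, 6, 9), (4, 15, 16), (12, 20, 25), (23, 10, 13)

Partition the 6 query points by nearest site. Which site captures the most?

(7, 19, 4) — d² to each: Fornax:680, Ursa:450, Hydra:202 → nearest is Hydra
(17, 14, 12) — d² to each: Fornax:237, Ursa:363, Hydra:305 → nearest is Fornax
(25, 6, 9) — d² to each: Fornax:474, Ursa:866, Hydra:844 → nearest is Fornax
(4, 15, 16) — d² to each: Fornax:405, Ursa:97, Hydra:179 → nearest is Ursa
(12, 20, 25) — d² to each: Fornax:83, Ursa:65, Hydra:189 → nearest is Ursa
(23, 10, 13) — d² to each: Fornax:254, Ursa:586, Hydra:584 → nearest is Fornax
Tally — Fornax:3, Ursa:2, Hydra:1. Fornax captures the most (3).

Fornax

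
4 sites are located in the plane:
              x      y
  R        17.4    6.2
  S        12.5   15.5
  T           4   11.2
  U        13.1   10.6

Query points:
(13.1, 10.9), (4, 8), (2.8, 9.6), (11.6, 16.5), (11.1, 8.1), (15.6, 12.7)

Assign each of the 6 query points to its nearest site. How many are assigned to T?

(13.1, 10.9) — d² to each: R:40.58, S:21.52, T:82.9, U:0.09 → nearest is U
(4, 8) — d² to each: R:182.8, S:128.5, T:10.24, U:89.57 → nearest is T
(2.8, 9.6) — d² to each: R:224.72, S:128.9, T:4, U:107.09 → nearest is T
(11.6, 16.5) — d² to each: R:139.73, S:1.81, T:85.85, U:37.06 → nearest is S
(11.1, 8.1) — d² to each: R:43.3, S:56.72, T:60.02, U:10.25 → nearest is U
(15.6, 12.7) — d² to each: R:45.49, S:17.45, T:136.81, U:10.66 → nearest is U
2 of the 6 points have T as nearest.

2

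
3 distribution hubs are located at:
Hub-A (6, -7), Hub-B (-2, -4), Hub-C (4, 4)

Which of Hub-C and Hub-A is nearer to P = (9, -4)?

Hub-A

Compare squared distances:
d²(P, Hub-C) = (9−4)² + (-4−4)² = 25 + 64 = 89
d²(P, Hub-A) = (9−6)² + (-4−(-7))² = 9 + 9 = 18
89 > 18, so Hub-A is closer.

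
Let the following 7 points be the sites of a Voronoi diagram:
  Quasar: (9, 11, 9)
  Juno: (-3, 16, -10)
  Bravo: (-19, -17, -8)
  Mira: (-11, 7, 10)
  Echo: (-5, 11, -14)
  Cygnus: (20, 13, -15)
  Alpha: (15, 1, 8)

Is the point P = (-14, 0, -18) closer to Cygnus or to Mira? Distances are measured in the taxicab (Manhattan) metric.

d(P, Cygnus) = |-14−20| + |0−13| + |-18−(-15)| = 34 + 13 + 3 = 50
d(P, Mira) = |-14−(-11)| + |0−7| + |-18−10| = 3 + 7 + 28 = 38
50 > 38, so Mira is closer.

Mira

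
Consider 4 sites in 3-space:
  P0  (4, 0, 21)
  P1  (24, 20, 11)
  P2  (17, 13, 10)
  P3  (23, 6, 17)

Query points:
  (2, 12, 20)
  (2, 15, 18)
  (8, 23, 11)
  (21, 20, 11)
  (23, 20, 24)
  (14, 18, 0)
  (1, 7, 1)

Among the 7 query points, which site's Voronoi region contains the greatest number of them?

P2

(2, 12, 20) — d² to each: P0:149, P1:629, P2:326, P3:486 → nearest is P0
(2, 15, 18) — d² to each: P0:238, P1:558, P2:293, P3:523 → nearest is P0
(8, 23, 11) — d² to each: P0:645, P1:265, P2:182, P3:550 → nearest is P2
(21, 20, 11) — d² to each: P0:789, P1:9, P2:66, P3:236 → nearest is P1
(23, 20, 24) — d² to each: P0:770, P1:170, P2:281, P3:245 → nearest is P1
(14, 18, 0) — d² to each: P0:865, P1:225, P2:134, P3:514 → nearest is P2
(1, 7, 1) — d² to each: P0:458, P1:798, P2:373, P3:741 → nearest is P2
Tally — P0:2, P1:2, P2:3. P2 captures the most (3).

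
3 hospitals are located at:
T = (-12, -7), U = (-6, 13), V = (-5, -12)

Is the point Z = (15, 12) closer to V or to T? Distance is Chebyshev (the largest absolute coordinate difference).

d(Z,V) = max(20, 24) = 24
d(Z,T) = max(27, 19) = 27
24 < 27, so V is closer.

V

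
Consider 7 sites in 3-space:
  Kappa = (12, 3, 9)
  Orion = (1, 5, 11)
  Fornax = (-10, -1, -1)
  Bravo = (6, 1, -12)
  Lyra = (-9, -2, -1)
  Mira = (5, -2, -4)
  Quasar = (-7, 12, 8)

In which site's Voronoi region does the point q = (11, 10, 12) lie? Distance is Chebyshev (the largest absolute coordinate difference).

d(q, Kappa) = max(1, 7, 3) = 7
d(q, Orion) = max(10, 5, 1) = 10
d(q, Fornax) = max(21, 11, 13) = 21
d(q, Bravo) = max(5, 9, 24) = 24
d(q, Lyra) = max(20, 12, 13) = 20
d(q, Mira) = max(6, 12, 16) = 16
d(q, Quasar) = max(18, 2, 4) = 18
The smallest is to Kappa, so q lies in the Voronoi region of Kappa.

Kappa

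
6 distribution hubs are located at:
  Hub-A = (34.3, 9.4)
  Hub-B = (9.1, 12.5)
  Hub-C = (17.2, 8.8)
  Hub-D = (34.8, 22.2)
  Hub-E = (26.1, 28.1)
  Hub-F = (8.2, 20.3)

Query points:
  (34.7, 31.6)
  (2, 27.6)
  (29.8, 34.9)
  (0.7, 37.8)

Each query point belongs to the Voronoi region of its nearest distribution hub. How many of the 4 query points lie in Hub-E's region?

(34.7, 31.6) — d² to each: Hub-A:493, Hub-B:1020.17, Hub-C:826.09, Hub-D:88.37, Hub-E:86.21, Hub-F:829.94 → nearest is Hub-E
(2, 27.6) — d² to each: Hub-A:1374.53, Hub-B:278.42, Hub-C:584.48, Hub-D:1105, Hub-E:581.06, Hub-F:91.73 → nearest is Hub-F
(29.8, 34.9) — d² to each: Hub-A:670.5, Hub-B:930.25, Hub-C:839.97, Hub-D:186.29, Hub-E:59.93, Hub-F:679.72 → nearest is Hub-E
(0.7, 37.8) — d² to each: Hub-A:1935.52, Hub-B:710.65, Hub-C:1113.25, Hub-D:1406.17, Hub-E:739.25, Hub-F:362.5 → nearest is Hub-F
2 of the 4 points have Hub-E as nearest.

2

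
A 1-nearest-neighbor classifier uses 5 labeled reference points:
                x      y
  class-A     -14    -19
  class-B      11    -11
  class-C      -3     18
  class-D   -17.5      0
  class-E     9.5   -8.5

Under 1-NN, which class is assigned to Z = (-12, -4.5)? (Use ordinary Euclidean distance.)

Since √ is increasing, it suffices to compare squared distances:
d²(Z, class-A) = (-12−(-14))² + (-4.5−(-19))² = 4 + 210.25 = 214.25
d²(Z, class-B) = (-12−11)² + (-4.5−(-11))² = 529 + 42.25 = 571.25
d²(Z, class-C) = (-12−(-3))² + (-4.5−18)² = 81 + 506.25 = 587.25
d²(Z, class-D) = (-12−(-17.5))² + (-4.5−0)² = 30.25 + 20.25 = 50.5
d²(Z, class-E) = (-12−9.5)² + (-4.5−(-8.5))² = 462.25 + 16 = 478.25
class-D is nearest.

class-D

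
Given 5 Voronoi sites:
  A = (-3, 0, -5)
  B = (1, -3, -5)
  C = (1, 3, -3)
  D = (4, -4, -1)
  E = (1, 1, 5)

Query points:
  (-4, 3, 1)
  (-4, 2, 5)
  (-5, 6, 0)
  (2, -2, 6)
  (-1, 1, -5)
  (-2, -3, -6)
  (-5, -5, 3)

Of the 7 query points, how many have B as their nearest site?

(-4, 3, 1) — d² to each: A:46, B:97, C:41, D:117, E:45 → nearest is C
(-4, 2, 5) — d² to each: A:105, B:150, C:90, D:136, E:26 → nearest is E
(-5, 6, 0) — d² to each: A:65, B:142, C:54, D:182, E:86 → nearest is C
(2, -2, 6) — d² to each: A:150, B:123, C:107, D:57, E:11 → nearest is E
(-1, 1, -5) — d² to each: A:5, B:20, C:12, D:66, E:104 → nearest is A
(-2, -3, -6) — d² to each: A:11, B:10, C:54, D:62, E:146 → nearest is B
(-5, -5, 3) — d² to each: A:93, B:104, C:136, D:98, E:76 → nearest is E
1 of the 7 points has B as nearest.

1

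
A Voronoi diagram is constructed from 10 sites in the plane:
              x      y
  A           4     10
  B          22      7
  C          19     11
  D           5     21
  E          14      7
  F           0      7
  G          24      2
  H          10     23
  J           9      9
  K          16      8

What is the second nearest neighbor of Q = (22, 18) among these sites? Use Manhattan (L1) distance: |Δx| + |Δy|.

B

d(Q,A) = 18 + 8 = 26
d(Q,B) = 0 + 11 = 11
d(Q,C) = 3 + 7 = 10
d(Q,D) = 17 + 3 = 20
d(Q,E) = 8 + 11 = 19
d(Q,F) = 22 + 11 = 33
d(Q,G) = 2 + 16 = 18
d(Q,H) = 12 + 5 = 17
d(Q,J) = 13 + 9 = 22
d(Q,K) = 6 + 10 = 16
Sorted ascending: C, B, K, … — the second-nearest is B.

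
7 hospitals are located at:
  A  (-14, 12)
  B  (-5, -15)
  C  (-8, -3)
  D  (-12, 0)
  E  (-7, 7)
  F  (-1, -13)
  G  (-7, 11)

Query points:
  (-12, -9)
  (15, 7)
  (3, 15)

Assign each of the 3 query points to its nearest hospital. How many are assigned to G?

(-12, -9) — d² to each: A:445, B:85, C:52, D:81, E:281, F:137, G:425 → nearest is C
(15, 7) — d² to each: A:866, B:884, C:629, D:778, E:484, F:656, G:500 → nearest is E
(3, 15) — d² to each: A:298, B:964, C:445, D:450, E:164, F:800, G:116 → nearest is G
1 of the 3 points has G as nearest.

1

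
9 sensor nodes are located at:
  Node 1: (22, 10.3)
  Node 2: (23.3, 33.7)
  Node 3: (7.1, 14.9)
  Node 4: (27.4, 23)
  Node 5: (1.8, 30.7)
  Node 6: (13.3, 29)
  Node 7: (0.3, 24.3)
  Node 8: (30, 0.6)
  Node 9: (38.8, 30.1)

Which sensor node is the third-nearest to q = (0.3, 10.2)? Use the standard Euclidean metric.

Since √ is increasing, it suffices to compare squared distances:
d²(q, Node 1) = (0.3−22)² + (10.2−10.3)² = 470.89 + 0.01 = 470.9
d²(q, Node 2) = (0.3−23.3)² + (10.2−33.7)² = 529 + 552.25 = 1081.25
d²(q, Node 3) = (0.3−7.1)² + (10.2−14.9)² = 46.24 + 22.09 = 68.33
d²(q, Node 4) = (0.3−27.4)² + (10.2−23)² = 734.41 + 163.84 = 898.25
d²(q, Node 5) = (0.3−1.8)² + (10.2−30.7)² = 2.25 + 420.25 = 422.5
d²(q, Node 6) = (0.3−13.3)² + (10.2−29)² = 169 + 353.44 = 522.44
d²(q, Node 7) = (0.3−0.3)² + (10.2−24.3)² = 0 + 198.81 = 198.81
d²(q, Node 8) = (0.3−30)² + (10.2−0.6)² = 882.09 + 92.16 = 974.25
d²(q, Node 9) = (0.3−38.8)² + (10.2−30.1)² = 1482.25 + 396.01 = 1878.26
Sorted ascending: Node 3, Node 7, Node 5, Node 1, … — the third-nearest is Node 5.

Node 5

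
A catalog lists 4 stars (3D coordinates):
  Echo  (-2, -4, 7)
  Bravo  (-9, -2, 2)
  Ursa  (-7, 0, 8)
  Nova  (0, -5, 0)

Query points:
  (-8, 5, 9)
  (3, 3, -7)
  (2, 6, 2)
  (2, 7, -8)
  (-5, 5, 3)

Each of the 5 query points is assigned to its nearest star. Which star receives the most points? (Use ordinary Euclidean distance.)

Nova

(-8, 5, 9) — d² to each: Echo:121, Bravo:99, Ursa:27, Nova:245 → nearest is Ursa
(3, 3, -7) — d² to each: Echo:270, Bravo:250, Ursa:334, Nova:122 → nearest is Nova
(2, 6, 2) — d² to each: Echo:141, Bravo:185, Ursa:153, Nova:129 → nearest is Nova
(2, 7, -8) — d² to each: Echo:362, Bravo:302, Ursa:386, Nova:212 → nearest is Nova
(-5, 5, 3) — d² to each: Echo:106, Bravo:66, Ursa:54, Nova:134 → nearest is Ursa
Tally — Ursa:2, Nova:3. Nova captures the most (3).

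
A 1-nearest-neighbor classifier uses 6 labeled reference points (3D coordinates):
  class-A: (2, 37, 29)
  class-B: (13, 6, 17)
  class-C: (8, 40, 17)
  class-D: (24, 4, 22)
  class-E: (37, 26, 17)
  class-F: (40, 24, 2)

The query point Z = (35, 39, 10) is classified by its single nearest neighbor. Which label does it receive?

Since √ is increasing, it suffices to compare squared distances:
d²(Z, class-A) = 1089 + 4 + 361 = 1454
d²(Z, class-B) = 484 + 1089 + 49 = 1622
d²(Z, class-C) = 729 + 1 + 49 = 779
d²(Z, class-D) = 121 + 1225 + 144 = 1490
d²(Z, class-E) = 4 + 169 + 49 = 222
d²(Z, class-F) = 25 + 225 + 64 = 314
class-E is nearest.

class-E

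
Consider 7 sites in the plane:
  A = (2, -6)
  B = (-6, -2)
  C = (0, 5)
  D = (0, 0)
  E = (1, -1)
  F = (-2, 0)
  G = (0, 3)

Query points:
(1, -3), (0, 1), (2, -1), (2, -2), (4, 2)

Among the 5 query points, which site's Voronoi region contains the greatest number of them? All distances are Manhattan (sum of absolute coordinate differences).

(1, -3) — d to each: A:4, B:8, C:9, D:4, E:2, F:6, G:7 → nearest is E
(0, 1) — d to each: A:9, B:9, C:4, D:1, E:3, F:3, G:2 → nearest is D
(2, -1) — d to each: A:5, B:9, C:8, D:3, E:1, F:5, G:6 → nearest is E
(2, -2) — d to each: A:4, B:8, C:9, D:4, E:2, F:6, G:7 → nearest is E
(4, 2) — d to each: A:10, B:14, C:7, D:6, E:6, F:8, G:5 → nearest is G
Tally — D:1, E:3, G:1. E captures the most (3).

E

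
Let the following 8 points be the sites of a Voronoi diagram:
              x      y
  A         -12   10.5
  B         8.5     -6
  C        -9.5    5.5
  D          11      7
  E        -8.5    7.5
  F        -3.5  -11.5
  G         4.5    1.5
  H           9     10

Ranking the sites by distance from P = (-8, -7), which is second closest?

C

Squared Euclidean distances:
|PA|² = (-8−(-12))² + (-7−10.5)² = 16 + 306.25 = 322.25
|PB|² = (-8−8.5)² + (-7−(-6))² = 272.25 + 1 = 273.25
|PC|² = (-8−(-9.5))² + (-7−5.5)² = 2.25 + 156.25 = 158.5
|PD|² = (-8−11)² + (-7−7)² = 361 + 196 = 557
|PE|² = (-8−(-8.5))² + (-7−7.5)² = 0.25 + 210.25 = 210.5
|PF|² = (-8−(-3.5))² + (-7−(-11.5))² = 20.25 + 20.25 = 40.5
|PG|² = (-8−4.5)² + (-7−1.5)² = 156.25 + 72.25 = 228.5
|PH|² = (-8−9)² + (-7−10)² = 289 + 289 = 578
Sorted ascending: F, C, E, … — the second-nearest is C.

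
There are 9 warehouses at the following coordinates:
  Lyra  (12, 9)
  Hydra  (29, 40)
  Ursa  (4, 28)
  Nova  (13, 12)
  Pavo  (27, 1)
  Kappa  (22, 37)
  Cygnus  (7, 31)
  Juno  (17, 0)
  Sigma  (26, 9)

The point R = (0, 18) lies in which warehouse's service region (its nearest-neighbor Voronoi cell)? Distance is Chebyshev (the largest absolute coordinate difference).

Ursa

d(R, Lyra) = max(12, 9) = 12
d(R, Hydra) = max(29, 22) = 29
d(R, Ursa) = max(4, 10) = 10
d(R, Nova) = max(13, 6) = 13
d(R, Pavo) = max(27, 17) = 27
d(R, Kappa) = max(22, 19) = 22
d(R, Cygnus) = max(7, 13) = 13
d(R, Juno) = max(17, 18) = 18
d(R, Sigma) = max(26, 9) = 26
The smallest is to Ursa, so R lies in the Voronoi region of Ursa.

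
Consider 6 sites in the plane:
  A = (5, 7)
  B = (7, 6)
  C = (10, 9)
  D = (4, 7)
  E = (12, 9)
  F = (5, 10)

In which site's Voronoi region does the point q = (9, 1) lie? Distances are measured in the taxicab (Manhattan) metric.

d(q,A) = 4 + 6 = 10
d(q,B) = 2 + 5 = 7
d(q,C) = 1 + 8 = 9
d(q,D) = 5 + 6 = 11
d(q,E) = 3 + 8 = 11
d(q,F) = 4 + 9 = 13
Minimum is at B.

B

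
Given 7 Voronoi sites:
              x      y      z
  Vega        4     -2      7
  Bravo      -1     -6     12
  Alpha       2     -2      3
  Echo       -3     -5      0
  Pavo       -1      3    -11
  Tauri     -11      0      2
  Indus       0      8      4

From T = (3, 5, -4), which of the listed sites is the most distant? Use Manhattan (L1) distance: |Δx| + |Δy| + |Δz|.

d(T, Vega) = |3−4| + |5−(-2)| + |-4−7| = 1 + 7 + 11 = 19
d(T, Bravo) = |3−(-1)| + |5−(-6)| + |-4−12| = 4 + 11 + 16 = 31
d(T, Alpha) = |3−2| + |5−(-2)| + |-4−3| = 1 + 7 + 7 = 15
d(T, Echo) = |3−(-3)| + |5−(-5)| + |-4−0| = 6 + 10 + 4 = 20
d(T, Pavo) = |3−(-1)| + |5−3| + |-4−(-11)| = 4 + 2 + 7 = 13
d(T, Tauri) = |3−(-11)| + |5−0| + |-4−2| = 14 + 5 + 6 = 25
d(T, Indus) = |3−0| + |5−8| + |-4−4| = 3 + 3 + 8 = 14
The largest is to Bravo.

Bravo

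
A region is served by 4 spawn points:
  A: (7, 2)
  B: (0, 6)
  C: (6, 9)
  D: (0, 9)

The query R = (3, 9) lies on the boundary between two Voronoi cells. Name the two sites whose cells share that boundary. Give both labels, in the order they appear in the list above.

C and D

Squared distances from R to each site:
|RA|² = (3−7)² + (9−2)² = 16 + 49 = 65
|RB|² = (3−0)² + (9−6)² = 9 + 9 = 18
|RC|² = (3−6)² + (9−9)² = 9 + 0 = 9
|RD|² = (3−0)² + (9−9)² = 9 + 0 = 9
R is equidistant from C and D (both at squared distance 9), and every other site is strictly farther — so R lies on the C–D Voronoi edge.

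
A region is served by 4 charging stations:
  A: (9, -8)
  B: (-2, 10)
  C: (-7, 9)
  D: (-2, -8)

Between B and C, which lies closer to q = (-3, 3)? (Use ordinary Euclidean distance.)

Compare squared distances:
|qB|² = (-3−(-2))² + (3−10)² = 1 + 49 = 50
|qC|² = (-3−(-7))² + (3−9)² = 16 + 36 = 52
50 < 52, so B is closer.

B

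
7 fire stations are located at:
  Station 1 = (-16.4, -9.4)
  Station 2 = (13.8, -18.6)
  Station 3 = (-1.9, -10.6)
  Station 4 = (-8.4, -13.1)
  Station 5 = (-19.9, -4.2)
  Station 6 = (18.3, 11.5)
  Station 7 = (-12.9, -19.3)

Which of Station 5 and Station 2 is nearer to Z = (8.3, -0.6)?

Compare squared distances:
d²(Z, Station 5) = (8.3−(-19.9))² + (-0.6−(-4.2))² = 795.24 + 12.96 = 808.2
d²(Z, Station 2) = (8.3−13.8)² + (-0.6−(-18.6))² = 30.25 + 324 = 354.25
808.2 > 354.25, so Station 2 is closer.

Station 2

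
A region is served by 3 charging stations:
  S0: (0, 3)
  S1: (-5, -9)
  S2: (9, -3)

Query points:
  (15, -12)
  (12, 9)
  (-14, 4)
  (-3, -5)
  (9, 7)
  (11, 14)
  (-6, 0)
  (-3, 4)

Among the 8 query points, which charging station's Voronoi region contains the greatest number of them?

(15, -12) — d² to each: S0:450, S1:409, S2:117 → nearest is S2
(12, 9) — d² to each: S0:180, S1:613, S2:153 → nearest is S2
(-14, 4) — d² to each: S0:197, S1:250, S2:578 → nearest is S0
(-3, -5) — d² to each: S0:73, S1:20, S2:148 → nearest is S1
(9, 7) — d² to each: S0:97, S1:452, S2:100 → nearest is S0
(11, 14) — d² to each: S0:242, S1:785, S2:293 → nearest is S0
(-6, 0) — d² to each: S0:45, S1:82, S2:234 → nearest is S0
(-3, 4) — d² to each: S0:10, S1:173, S2:193 → nearest is S0
Tally — S0:5, S1:1, S2:2. S0 captures the most (5).

S0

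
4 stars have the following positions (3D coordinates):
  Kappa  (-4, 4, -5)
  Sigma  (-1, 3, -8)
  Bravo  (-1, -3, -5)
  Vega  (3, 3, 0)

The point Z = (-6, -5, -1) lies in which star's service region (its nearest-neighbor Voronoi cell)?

Squared Euclidean distances:
d²(Z, Kappa) = (-6−(-4))² + (-5−4)² + (-1−(-5))² = 4 + 81 + 16 = 101
d²(Z, Sigma) = (-6−(-1))² + (-5−3)² + (-1−(-8))² = 25 + 64 + 49 = 138
d²(Z, Bravo) = (-6−(-1))² + (-5−(-3))² + (-1−(-5))² = 25 + 4 + 16 = 45
d²(Z, Vega) = (-6−3)² + (-5−3)² + (-1−0)² = 81 + 64 + 1 = 146
Minimum is at Bravo.

Bravo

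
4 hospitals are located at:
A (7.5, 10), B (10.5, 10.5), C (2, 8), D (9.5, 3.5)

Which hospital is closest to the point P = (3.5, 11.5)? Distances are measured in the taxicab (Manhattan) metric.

C

d(P,A) = |3.5−7.5| + |11.5−10| = 4 + 1.5 = 5.5
d(P,B) = |3.5−10.5| + |11.5−10.5| = 7 + 1 = 8
d(P,C) = |3.5−2| + |11.5−8| = 1.5 + 3.5 = 5
d(P,D) = |3.5−9.5| + |11.5−3.5| = 6 + 8 = 14
Minimum is at C.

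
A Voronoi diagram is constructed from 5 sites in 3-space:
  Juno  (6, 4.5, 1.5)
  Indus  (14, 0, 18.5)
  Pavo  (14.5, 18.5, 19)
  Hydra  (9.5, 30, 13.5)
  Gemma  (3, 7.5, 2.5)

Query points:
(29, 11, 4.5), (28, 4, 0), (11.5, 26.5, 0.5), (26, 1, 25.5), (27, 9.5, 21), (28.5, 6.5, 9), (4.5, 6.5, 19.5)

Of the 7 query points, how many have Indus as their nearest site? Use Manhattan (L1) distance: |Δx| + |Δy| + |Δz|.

(29, 11, 4.5) — d to each: Juno:32.5, Indus:40, Pavo:36.5, Hydra:47.5, Gemma:31.5 → nearest is Gemma
(28, 4, 0) — d to each: Juno:24, Indus:36.5, Pavo:47, Hydra:58, Gemma:31 → nearest is Juno
(11.5, 26.5, 0.5) — d to each: Juno:28.5, Indus:47, Pavo:29.5, Hydra:18.5, Gemma:29.5 → nearest is Hydra
(26, 1, 25.5) — d to each: Juno:47.5, Indus:20, Pavo:35.5, Hydra:57.5, Gemma:52.5 → nearest is Indus
(27, 9.5, 21) — d to each: Juno:45.5, Indus:25, Pavo:23.5, Hydra:45.5, Gemma:44.5 → nearest is Pavo
(28.5, 6.5, 9) — d to each: Juno:32, Indus:30.5, Pavo:36, Hydra:47, Gemma:33 → nearest is Indus
(4.5, 6.5, 19.5) — d to each: Juno:21.5, Indus:17, Pavo:22.5, Hydra:34.5, Gemma:19.5 → nearest is Indus
3 of the 7 points have Indus as nearest.

3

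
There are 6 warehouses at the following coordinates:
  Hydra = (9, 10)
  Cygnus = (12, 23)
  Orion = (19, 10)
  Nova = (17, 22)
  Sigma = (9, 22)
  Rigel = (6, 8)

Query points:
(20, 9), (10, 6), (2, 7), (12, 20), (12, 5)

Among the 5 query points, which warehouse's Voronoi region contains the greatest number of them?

(20, 9) — d² to each: Hydra:122, Cygnus:260, Orion:2, Nova:178, Sigma:290, Rigel:197 → nearest is Orion
(10, 6) — d² to each: Hydra:17, Cygnus:293, Orion:97, Nova:305, Sigma:257, Rigel:20 → nearest is Hydra
(2, 7) — d² to each: Hydra:58, Cygnus:356, Orion:298, Nova:450, Sigma:274, Rigel:17 → nearest is Rigel
(12, 20) — d² to each: Hydra:109, Cygnus:9, Orion:149, Nova:29, Sigma:13, Rigel:180 → nearest is Cygnus
(12, 5) — d² to each: Hydra:34, Cygnus:324, Orion:74, Nova:314, Sigma:298, Rigel:45 → nearest is Hydra
Tally — Hydra:2, Cygnus:1, Orion:1, Rigel:1. Hydra captures the most (2).

Hydra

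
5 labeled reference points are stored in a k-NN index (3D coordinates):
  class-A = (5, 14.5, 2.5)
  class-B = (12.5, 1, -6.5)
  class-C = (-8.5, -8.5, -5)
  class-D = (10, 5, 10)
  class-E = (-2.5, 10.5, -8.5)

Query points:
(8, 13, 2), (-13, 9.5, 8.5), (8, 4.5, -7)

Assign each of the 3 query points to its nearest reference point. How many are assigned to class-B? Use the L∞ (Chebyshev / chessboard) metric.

1

(8, 13, 2) — d to each: class-A:3, class-B:12, class-C:21.5, class-D:8, class-E:10.5 → nearest is class-A
(-13, 9.5, 8.5) — d to each: class-A:18, class-B:25.5, class-C:18, class-D:23, class-E:17 → nearest is class-E
(8, 4.5, -7) — d to each: class-A:10, class-B:4.5, class-C:16.5, class-D:17, class-E:10.5 → nearest is class-B
1 of the 3 points has class-B as nearest.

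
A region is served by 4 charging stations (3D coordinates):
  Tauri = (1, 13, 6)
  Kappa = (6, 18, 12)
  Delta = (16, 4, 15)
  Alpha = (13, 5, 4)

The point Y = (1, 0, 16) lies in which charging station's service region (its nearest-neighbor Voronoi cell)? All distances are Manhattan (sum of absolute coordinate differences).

Delta

d(Y, Tauri) = |1−1| + |0−13| + |16−6| = 0 + 13 + 10 = 23
d(Y, Kappa) = |1−6| + |0−18| + |16−12| = 5 + 18 + 4 = 27
d(Y, Delta) = |1−16| + |0−4| + |16−15| = 15 + 4 + 1 = 20
d(Y, Alpha) = |1−13| + |0−5| + |16−4| = 12 + 5 + 12 = 29
Minimum is at Delta.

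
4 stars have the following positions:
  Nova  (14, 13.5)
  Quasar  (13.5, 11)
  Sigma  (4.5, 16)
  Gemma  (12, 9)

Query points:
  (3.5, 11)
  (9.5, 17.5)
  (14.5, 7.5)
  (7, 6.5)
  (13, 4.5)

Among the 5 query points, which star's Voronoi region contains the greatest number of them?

(3.5, 11) — d² to each: Nova:116.5, Quasar:100, Sigma:26, Gemma:76.25 → nearest is Sigma
(9.5, 17.5) — d² to each: Nova:36.25, Quasar:58.25, Sigma:27.25, Gemma:78.5 → nearest is Sigma
(14.5, 7.5) — d² to each: Nova:36.25, Quasar:13.25, Sigma:172.25, Gemma:8.5 → nearest is Gemma
(7, 6.5) — d² to each: Nova:98, Quasar:62.5, Sigma:96.5, Gemma:31.25 → nearest is Gemma
(13, 4.5) — d² to each: Nova:82, Quasar:42.5, Sigma:204.5, Gemma:21.25 → nearest is Gemma
Tally — Sigma:2, Gemma:3. Gemma captures the most (3).

Gemma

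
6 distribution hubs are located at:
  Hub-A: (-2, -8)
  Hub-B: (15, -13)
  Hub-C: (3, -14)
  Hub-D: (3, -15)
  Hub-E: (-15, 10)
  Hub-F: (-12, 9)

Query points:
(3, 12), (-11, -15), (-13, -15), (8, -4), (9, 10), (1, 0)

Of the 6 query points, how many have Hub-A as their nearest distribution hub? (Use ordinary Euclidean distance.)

(3, 12) — d² to each: Hub-A:425, Hub-B:769, Hub-C:676, Hub-D:729, Hub-E:328, Hub-F:234 → nearest is Hub-F
(-11, -15) — d² to each: Hub-A:130, Hub-B:680, Hub-C:197, Hub-D:196, Hub-E:641, Hub-F:577 → nearest is Hub-A
(-13, -15) — d² to each: Hub-A:170, Hub-B:788, Hub-C:257, Hub-D:256, Hub-E:629, Hub-F:577 → nearest is Hub-A
(8, -4) — d² to each: Hub-A:116, Hub-B:130, Hub-C:125, Hub-D:146, Hub-E:725, Hub-F:569 → nearest is Hub-A
(9, 10) — d² to each: Hub-A:445, Hub-B:565, Hub-C:612, Hub-D:661, Hub-E:576, Hub-F:442 → nearest is Hub-F
(1, 0) — d² to each: Hub-A:73, Hub-B:365, Hub-C:200, Hub-D:229, Hub-E:356, Hub-F:250 → nearest is Hub-A
4 of the 6 points have Hub-A as nearest.

4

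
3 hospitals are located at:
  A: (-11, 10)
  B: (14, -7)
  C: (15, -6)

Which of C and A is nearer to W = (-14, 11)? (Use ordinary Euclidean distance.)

Compare squared distances:
|WC|² = (-14−15)² + (11−(-6))² = 841 + 289 = 1130
|WA|² = (-14−(-11))² + (11−10)² = 9 + 1 = 10
1130 > 10, so A is closer.

A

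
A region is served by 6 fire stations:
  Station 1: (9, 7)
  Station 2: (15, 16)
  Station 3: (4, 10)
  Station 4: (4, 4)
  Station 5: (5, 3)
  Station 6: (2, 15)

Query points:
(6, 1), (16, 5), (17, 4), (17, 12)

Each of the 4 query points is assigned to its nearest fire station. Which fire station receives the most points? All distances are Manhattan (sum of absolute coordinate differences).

(6, 1) — d to each: Station 1:9, Station 2:24, Station 3:11, Station 4:5, Station 5:3, Station 6:18 → nearest is Station 5
(16, 5) — d to each: Station 1:9, Station 2:12, Station 3:17, Station 4:13, Station 5:13, Station 6:24 → nearest is Station 1
(17, 4) — d to each: Station 1:11, Station 2:14, Station 3:19, Station 4:13, Station 5:13, Station 6:26 → nearest is Station 1
(17, 12) — d to each: Station 1:13, Station 2:6, Station 3:15, Station 4:21, Station 5:21, Station 6:18 → nearest is Station 2
Tally — Station 1:2, Station 2:1, Station 5:1. Station 1 captures the most (2).

Station 1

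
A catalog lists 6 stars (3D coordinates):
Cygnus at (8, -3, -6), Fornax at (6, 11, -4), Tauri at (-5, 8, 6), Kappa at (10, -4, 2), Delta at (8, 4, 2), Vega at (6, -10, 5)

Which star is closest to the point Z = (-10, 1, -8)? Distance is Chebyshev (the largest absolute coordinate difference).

Tauri

d(Z, Cygnus) = max(18, 4, 2) = 18
d(Z, Fornax) = max(16, 10, 4) = 16
d(Z, Tauri) = max(5, 7, 14) = 14
d(Z, Kappa) = max(20, 5, 10) = 20
d(Z, Delta) = max(18, 3, 10) = 18
d(Z, Vega) = max(16, 11, 13) = 16
Minimum is at Tauri.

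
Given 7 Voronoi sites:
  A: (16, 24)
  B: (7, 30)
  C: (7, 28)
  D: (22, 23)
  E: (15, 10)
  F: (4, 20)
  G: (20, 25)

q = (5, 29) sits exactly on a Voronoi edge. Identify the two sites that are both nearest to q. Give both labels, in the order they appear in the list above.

B and C

Squared distances from q to each site:
|qA|² = (5−16)² + (29−24)² = 121 + 25 = 146
|qB|² = (5−7)² + (29−30)² = 4 + 1 = 5
|qC|² = (5−7)² + (29−28)² = 4 + 1 = 5
|qD|² = (5−22)² + (29−23)² = 289 + 36 = 325
|qE|² = (5−15)² + (29−10)² = 100 + 361 = 461
|qF|² = (5−4)² + (29−20)² = 1 + 81 = 82
|qG|² = (5−20)² + (29−25)² = 225 + 16 = 241
q is equidistant from B and C (both at squared distance 5), and every other site is strictly farther — so q lies on the B–C Voronoi edge.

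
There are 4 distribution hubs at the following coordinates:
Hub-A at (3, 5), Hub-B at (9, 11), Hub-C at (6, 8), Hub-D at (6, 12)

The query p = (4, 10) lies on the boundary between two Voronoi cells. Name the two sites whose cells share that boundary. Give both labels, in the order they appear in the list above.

Squared distances from p to each site:
d²(p, Hub-A) = (4−3)² + (10−5)² = 1 + 25 = 26
d²(p, Hub-B) = (4−9)² + (10−11)² = 25 + 1 = 26
d²(p, Hub-C) = (4−6)² + (10−8)² = 4 + 4 = 8
d²(p, Hub-D) = (4−6)² + (10−12)² = 4 + 4 = 8
p is equidistant from Hub-C and Hub-D (both at squared distance 8), and every other site is strictly farther — so p lies on the Hub-C–Hub-D Voronoi edge.

Hub-C and Hub-D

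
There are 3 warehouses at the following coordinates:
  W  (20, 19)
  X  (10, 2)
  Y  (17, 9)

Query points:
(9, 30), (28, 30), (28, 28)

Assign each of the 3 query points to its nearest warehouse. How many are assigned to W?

3

(9, 30) — d² to each: W:242, X:785, Y:505 → nearest is W
(28, 30) — d² to each: W:185, X:1108, Y:562 → nearest is W
(28, 28) — d² to each: W:145, X:1000, Y:482 → nearest is W
3 of the 3 points have W as nearest.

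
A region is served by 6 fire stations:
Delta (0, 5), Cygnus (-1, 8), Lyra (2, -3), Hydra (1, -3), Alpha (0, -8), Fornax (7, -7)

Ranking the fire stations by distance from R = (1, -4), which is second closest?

Since √ is increasing, it suffices to compare squared distances:
d²(R, Delta) = (1−0)² + (-4−5)² = 1 + 81 = 82
d²(R, Cygnus) = (1−(-1))² + (-4−8)² = 4 + 144 = 148
d²(R, Lyra) = (1−2)² + (-4−(-3))² = 1 + 1 = 2
d²(R, Hydra) = (1−1)² + (-4−(-3))² = 0 + 1 = 1
d²(R, Alpha) = (1−0)² + (-4−(-8))² = 1 + 16 = 17
d²(R, Fornax) = (1−7)² + (-4−(-7))² = 36 + 9 = 45
Sorted ascending: Hydra, Lyra, Alpha, … — the second-nearest is Lyra.

Lyra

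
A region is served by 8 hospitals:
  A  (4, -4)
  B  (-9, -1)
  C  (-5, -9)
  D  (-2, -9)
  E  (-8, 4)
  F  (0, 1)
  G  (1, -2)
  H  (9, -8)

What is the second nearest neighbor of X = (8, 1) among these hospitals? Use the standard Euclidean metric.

Squared Euclidean distances:
|XA|² = (8−4)² + (1−(-4))² = 16 + 25 = 41
|XB|² = (8−(-9))² + (1−(-1))² = 289 + 4 = 293
|XC|² = (8−(-5))² + (1−(-9))² = 169 + 100 = 269
|XD|² = (8−(-2))² + (1−(-9))² = 100 + 100 = 200
|XE|² = (8−(-8))² + (1−4)² = 256 + 9 = 265
|XF|² = (8−0)² + (1−1)² = 64 + 0 = 64
|XG|² = (8−1)² + (1−(-2))² = 49 + 9 = 58
|XH|² = (8−9)² + (1−(-8))² = 1 + 81 = 82
Sorted ascending: A, G, F, … — the second-nearest is G.

G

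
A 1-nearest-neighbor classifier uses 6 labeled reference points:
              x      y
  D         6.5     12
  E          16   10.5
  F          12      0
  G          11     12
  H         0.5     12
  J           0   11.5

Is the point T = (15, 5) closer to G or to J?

Compare squared distances:
|TG|² = (15−11)² + (5−12)² = 16 + 49 = 65
|TJ|² = (15−0)² + (5−11.5)² = 225 + 42.25 = 267.25
65 < 267.25, so G is closer.

G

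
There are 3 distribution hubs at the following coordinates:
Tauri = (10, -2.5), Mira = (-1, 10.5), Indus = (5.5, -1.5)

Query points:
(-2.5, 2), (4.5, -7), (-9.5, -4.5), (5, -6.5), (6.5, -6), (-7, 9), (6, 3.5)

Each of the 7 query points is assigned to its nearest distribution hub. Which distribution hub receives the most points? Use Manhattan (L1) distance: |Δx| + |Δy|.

(-2.5, 2) — d to each: Tauri:17, Mira:10, Indus:11.5 → nearest is Mira
(4.5, -7) — d to each: Tauri:10, Mira:23, Indus:6.5 → nearest is Indus
(-9.5, -4.5) — d to each: Tauri:21.5, Mira:23.5, Indus:18 → nearest is Indus
(5, -6.5) — d to each: Tauri:9, Mira:23, Indus:5.5 → nearest is Indus
(6.5, -6) — d to each: Tauri:7, Mira:24, Indus:5.5 → nearest is Indus
(-7, 9) — d to each: Tauri:28.5, Mira:7.5, Indus:23 → nearest is Mira
(6, 3.5) — d to each: Tauri:10, Mira:14, Indus:5.5 → nearest is Indus
Tally — Mira:2, Indus:5. Indus captures the most (5).

Indus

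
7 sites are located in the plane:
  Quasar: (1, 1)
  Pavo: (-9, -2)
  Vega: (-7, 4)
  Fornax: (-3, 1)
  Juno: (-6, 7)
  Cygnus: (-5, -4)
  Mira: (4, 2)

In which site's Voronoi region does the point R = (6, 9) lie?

Mira

Squared Euclidean distances:
d²(R, Quasar) = (6−1)² + (9−1)² = 25 + 64 = 89
d²(R, Pavo) = (6−(-9))² + (9−(-2))² = 225 + 121 = 346
d²(R, Vega) = (6−(-7))² + (9−4)² = 169 + 25 = 194
d²(R, Fornax) = (6−(-3))² + (9−1)² = 81 + 64 = 145
d²(R, Juno) = (6−(-6))² + (9−7)² = 144 + 4 = 148
d²(R, Cygnus) = (6−(-5))² + (9−(-4))² = 121 + 169 = 290
d²(R, Mira) = (6−4)² + (9−2)² = 4 + 49 = 53
The smallest is to Mira, so R lies in the Voronoi region of Mira.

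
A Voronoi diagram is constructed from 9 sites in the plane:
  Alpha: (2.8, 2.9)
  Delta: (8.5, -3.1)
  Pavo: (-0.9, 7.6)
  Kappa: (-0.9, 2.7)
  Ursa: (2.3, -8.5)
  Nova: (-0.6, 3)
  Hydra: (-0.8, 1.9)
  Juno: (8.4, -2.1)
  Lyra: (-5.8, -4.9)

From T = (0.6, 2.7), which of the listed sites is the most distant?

Ursa

Compare squared distances (the ordering matches that of the actual distances):
d²(T, Alpha) = 4.84 + 0.04 = 4.88
d²(T, Delta) = 62.41 + 33.64 = 96.05
d²(T, Pavo) = 2.25 + 24.01 = 26.26
d²(T, Kappa) = 2.25 + 0 = 2.25
d²(T, Ursa) = 2.89 + 125.44 = 128.33
d²(T, Nova) = 1.44 + 0.09 = 1.53
d²(T, Hydra) = 1.96 + 0.64 = 2.6
d²(T, Juno) = 60.84 + 23.04 = 83.88
d²(T, Lyra) = 40.96 + 57.76 = 98.72
The largest is to Ursa.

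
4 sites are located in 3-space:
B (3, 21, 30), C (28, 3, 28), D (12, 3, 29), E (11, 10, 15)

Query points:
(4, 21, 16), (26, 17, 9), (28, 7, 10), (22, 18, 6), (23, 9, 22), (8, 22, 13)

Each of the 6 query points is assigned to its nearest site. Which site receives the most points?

(4, 21, 16) — d² to each: B:197, C:1044, D:557, E:171 → nearest is E
(26, 17, 9) — d² to each: B:986, C:561, D:792, E:310 → nearest is E
(28, 7, 10) — d² to each: B:1221, C:340, D:633, E:323 → nearest is E
(22, 18, 6) — d² to each: B:946, C:745, D:854, E:266 → nearest is E
(23, 9, 22) — d² to each: B:608, C:97, D:206, E:194 → nearest is C
(8, 22, 13) — d² to each: B:315, C:986, D:633, E:157 → nearest is E
Tally — C:1, E:5. E captures the most (5).

E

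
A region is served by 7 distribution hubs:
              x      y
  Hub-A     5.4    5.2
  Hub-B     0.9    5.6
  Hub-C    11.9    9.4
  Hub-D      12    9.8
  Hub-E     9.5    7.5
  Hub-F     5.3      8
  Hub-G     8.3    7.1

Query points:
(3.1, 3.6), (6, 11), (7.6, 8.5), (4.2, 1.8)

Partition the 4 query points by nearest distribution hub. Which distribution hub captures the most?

(3.1, 3.6) — d² to each: Hub-A:7.85, Hub-B:8.84, Hub-C:111.08, Hub-D:117.65, Hub-E:56.17, Hub-F:24.2, Hub-G:39.29 → nearest is Hub-A
(6, 11) — d² to each: Hub-A:34, Hub-B:55.17, Hub-C:37.37, Hub-D:37.44, Hub-E:24.5, Hub-F:9.49, Hub-G:20.5 → nearest is Hub-F
(7.6, 8.5) — d² to each: Hub-A:15.73, Hub-B:53.3, Hub-C:19.3, Hub-D:21.05, Hub-E:4.61, Hub-F:5.54, Hub-G:2.45 → nearest is Hub-G
(4.2, 1.8) — d² to each: Hub-A:13, Hub-B:25.33, Hub-C:117.05, Hub-D:124.84, Hub-E:60.58, Hub-F:39.65, Hub-G:44.9 → nearest is Hub-A
Tally — Hub-A:2, Hub-F:1, Hub-G:1. Hub-A captures the most (2).

Hub-A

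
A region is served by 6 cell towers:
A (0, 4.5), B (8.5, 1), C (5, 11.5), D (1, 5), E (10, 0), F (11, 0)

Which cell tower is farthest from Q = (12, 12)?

A

Squared Euclidean distances:
|QA|² = (12−0)² + (12−4.5)² = 144 + 56.25 = 200.25
|QB|² = (12−8.5)² + (12−1)² = 12.25 + 121 = 133.25
|QC|² = (12−5)² + (12−11.5)² = 49 + 0.25 = 49.25
|QD|² = (12−1)² + (12−5)² = 121 + 49 = 170
|QE|² = (12−10)² + (12−0)² = 4 + 144 = 148
|QF|² = (12−11)² + (12−0)² = 1 + 144 = 145
The largest is to A.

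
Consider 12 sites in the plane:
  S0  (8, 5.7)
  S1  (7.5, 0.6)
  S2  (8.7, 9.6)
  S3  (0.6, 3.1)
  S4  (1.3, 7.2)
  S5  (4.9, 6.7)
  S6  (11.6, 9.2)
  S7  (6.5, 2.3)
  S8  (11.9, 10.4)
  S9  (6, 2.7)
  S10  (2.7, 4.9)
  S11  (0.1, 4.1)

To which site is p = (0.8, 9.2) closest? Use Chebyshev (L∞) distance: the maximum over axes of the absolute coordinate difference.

d(p,S0) = max(7.2, 3.5) = 7.2
d(p,S1) = max(6.7, 8.6) = 8.6
d(p,S2) = max(7.9, 0.4) = 7.9
d(p,S3) = max(0.2, 6.1) = 6.1
d(p,S4) = max(0.5, 2) = 2
d(p,S5) = max(4.1, 2.5) = 4.1
d(p,S6) = max(10.8, 0) = 10.8
d(p,S7) = max(5.7, 6.9) = 6.9
d(p,S8) = max(11.1, 1.2) = 11.1
d(p,S9) = max(5.2, 6.5) = 6.5
d(p, S10) = max(1.9, 4.3) = 4.3
d(p, S11) = max(0.7, 5.1) = 5.1
S4 is nearest.

S4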